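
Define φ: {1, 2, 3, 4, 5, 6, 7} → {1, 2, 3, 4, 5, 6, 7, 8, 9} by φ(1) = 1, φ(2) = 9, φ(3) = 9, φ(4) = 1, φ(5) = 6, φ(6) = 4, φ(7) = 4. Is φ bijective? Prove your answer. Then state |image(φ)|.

φ(2) = 9 = φ(3) with 2 ≠ 3, so φ is not injective, hence not bijective.
The image of φ is {1, 4, 6, 9}, which has 4 elements.

4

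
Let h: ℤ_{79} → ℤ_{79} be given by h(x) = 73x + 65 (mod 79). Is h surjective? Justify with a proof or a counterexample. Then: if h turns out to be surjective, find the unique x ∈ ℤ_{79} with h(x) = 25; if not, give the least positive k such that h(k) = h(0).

33

Since gcd(73, 79) = 1, 73 is invertible modulo 79. Euclid's algorithm: 79 = 1·73 + 6, 73 = 12·6 + 1; back-substituting gives 1 = 13·73 − 12·79, so 73⁻¹ ≡ 13 (mod 79).
Then y ↦ 13(y − 65) is a two-sided inverse to h, so every y ∈ ℤ_{79} has a preimage.
Thus h is surjective.
Since h is surjective, we find h⁻¹(25): we need 73x ≡ 25 − 65 ≡ 39 (mod 79). Using 73⁻¹ = 13: x ≡ 13·39 = 507 = 6·79 + 33, so x = 33.
Check: h(33) = 73·33 + 65 = 2474 = 31·79 + 25 ≡ 25 (mod 79).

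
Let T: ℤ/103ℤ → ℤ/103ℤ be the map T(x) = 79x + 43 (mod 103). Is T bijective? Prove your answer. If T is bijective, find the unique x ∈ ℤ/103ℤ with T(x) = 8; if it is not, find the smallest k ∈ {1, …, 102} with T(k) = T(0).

By definition, T is injective when T(u) = T(v) forces u = v.
Suppose T(u) = T(v) in ℤ/103ℤ. Then 79u + 43 ≡ 79v + 43 (mod 103), therefore 79(u − v) ≡ 0 (mod 103).
Since gcd(79, 103) = 1, 79 is invertible modulo 103, therefore u − v ≡ 0 (mod 103), i.e. u = v.
We now compute 79⁻¹ mod 103 explicitly. Euclid's algorithm: 103 = 1·79 + 24, 79 = 3·24 + 7, 24 = 3·7 + 3, 7 = 2·3 + 1; back-substituting gives 1 = 30·79 − 23·103, so 79⁻¹ ≡ 30 (mod 103).
Then y ↦ 30(y − 43) is a two-sided inverse to T, so every y ∈ ℤ/103ℤ has a preimage.
Thus T is bijective.
Since T is bijective, we find T⁻¹(8): we need 79x ≡ 8 − 43 ≡ 68 (mod 103). Using 79⁻¹ = 30: x ≡ 30·68 = 2040 = 19·103 + 83, so x = 83.
Check: T(83) = 79·83 + 43 = 6600 = 64·103 + 8 ≡ 8 (mod 103).

83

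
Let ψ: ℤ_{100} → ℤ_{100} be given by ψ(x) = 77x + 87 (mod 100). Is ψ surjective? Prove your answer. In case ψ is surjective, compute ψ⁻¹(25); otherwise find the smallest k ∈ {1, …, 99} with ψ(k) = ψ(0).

Recall: surjectivity means every element of the codomain has a preimage under ψ.
Since gcd(77, 100) = 1, 77 is invertible modulo 100. Euclid's algorithm: 100 = 1·77 + 23, 77 = 3·23 + 8, 23 = 2·8 + 7, 8 = 1·7 + 1; back-substituting gives 1 = 13·77 − 10·100, so 77⁻¹ ≡ 13 (mod 100).
Then y ↦ 13(y − 87) is a two-sided inverse to ψ, so every y ∈ ℤ_{100} has a preimage.
So ψ is surjective.
Since ψ is surjective, we find ψ⁻¹(25): we need 77x ≡ 25 − 87 ≡ 38 (mod 100). Using 77⁻¹ = 13: x ≡ 13·38 = 494 = 4·100 + 94, so x = 94.
Check: ψ(94) = 77·94 + 87 = 7325 = 73·100 + 25 ≡ 25 (mod 100).

94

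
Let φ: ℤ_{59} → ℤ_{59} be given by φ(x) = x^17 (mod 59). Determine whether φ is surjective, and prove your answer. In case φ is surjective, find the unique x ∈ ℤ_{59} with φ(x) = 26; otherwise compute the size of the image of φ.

57

Since 59 is prime, the nonzero elements of ℤ_{59} form a cyclic group of order 58.
As gcd(17, 58) = 1, raising to the 17th power is a bijection on this group: if s^17 ≡ t^17 then (st^{−1})^17 = 1, and the only element of order dividing gcd(17, 58) = 1 is 1, so s = t.
With φ(0) = 0 this makes φ injective on all of ℤ_{59}, hence bijective (finite equal-size domain and codomain). In particular φ is surjective.
Since φ is surjective, we find the preimage of 26. The inverse of x ↦ x^17 on (ℤ_{59})^× is x ↦ x^41, because 17·41 = 697 = 12·58 + 1 ≡ 1 (mod 58) and x^{58} = 1 for x ≠ 0 (Fermat). So φ⁻¹(26) = 26^41 mod 59.
Repeated squaring mod 59: 26^1 ≡ 26, 26^2 ≡ 26² = 676 ≡ 27, 26^4 ≡ 27² = 729 ≡ 21, 26^8 ≡ 21² = 441 ≡ 28, 26^16 ≡ 28² = 784 ≡ 17, 26^32 ≡ 17² = 289 ≡ 53. Since 41 = 32 + 8 + 1, 26^41 ≡ 53·28·26: 53·28 = 1484 ≡ 9, then 9·26 = 234 ≡ 57. So 26^41 ≡ 57 (mod 59).
Hence φ⁻¹(26) = 57.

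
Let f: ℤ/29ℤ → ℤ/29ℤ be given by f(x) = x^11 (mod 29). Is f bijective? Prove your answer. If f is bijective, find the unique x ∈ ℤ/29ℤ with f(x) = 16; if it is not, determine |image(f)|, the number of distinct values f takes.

Since 29 is prime, the nonzero elements of ℤ/29ℤ form a cyclic group of order 28.
As gcd(11, 28) = 1, raising to the 11th power is a bijection on this group: if x_1^11 ≡ x_2^11 then (x_1x_2^{−1})^11 = 1, and the only element of order dividing gcd(11, 28) = 1 is 1, so x_1 = x_2.
With f(0) = 0 this makes f injective on all of ℤ/29ℤ, hence bijective (finite equal-size domain and codomain). In particular f is bijective.
Since f is bijective, we find the preimage of 16. The inverse of x ↦ x^11 on (ℤ/29ℤ)^× is x ↦ x^23, because 11·23 = 253 = 9·28 + 1 ≡ 1 (mod 28) and x^{28} = 1 for x ≠ 0 (Fermat). So f⁻¹(16) = 16^23 mod 29.
Repeated squaring mod 29: 16^1 ≡ 16, 16^2 ≡ 16² = 256 ≡ 24, 16^4 ≡ 24² = 576 ≡ 25, 16^8 ≡ 25² = 625 ≡ 16, 16^16 ≡ 16² = 256 ≡ 24. Since 23 = 16 + 4 + 2 + 1, 16^23 ≡ 24·25·24·16: 24·25 = 600 ≡ 20, then 20·24 = 480 ≡ 16, then 16·16 = 256 ≡ 24. So 16^23 ≡ 24 (mod 29).
Hence f⁻¹(16) = 24.

24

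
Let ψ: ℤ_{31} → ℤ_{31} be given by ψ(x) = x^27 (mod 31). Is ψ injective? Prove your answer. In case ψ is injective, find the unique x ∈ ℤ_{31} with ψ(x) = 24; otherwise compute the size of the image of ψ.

ψ(1) = 1^27 = 1.
ψ(5): Repeated squaring mod 31: 5^1 ≡ 5, 5^2 ≡ 5² = 25, 5^4 ≡ 25² = 625 ≡ 5, 5^8 ≡ 5² = 25, 5^16 ≡ 25² = 625 ≡ 5. Since 27 = 16 + 8 + 2 + 1, 5^27 ≡ 5·25·25·5: 5·25 = 125 ≡ 1, then 1·25 = 25, then 25·5 = 125 ≡ 1. So 5^27 ≡ 1 (mod 31).
So ψ(1) = ψ(5) = 1 while 1 ≠ 5, hence ψ is not injective.
Since ψ is not injective, we determine |image(ψ)|. Computing x^27 mod 31 for each x (by repeated squaring, reducing mod 31 at every step), the values ψ(0), ψ(1), …, ψ(30) are: 0, 1, 4, 23, 16, 1, 30, 16, 2, 2, 4, 15, 27, 23, 2, 23, 8, 29, 8, 4, 16, 27, 29, 29, 15, 1, 30, 15, 8, 27, 30.
The distinct values are {0, 1, 2, 4, 8, 15, 16, 23, 27, 29, 30}; there are 11 of them.

11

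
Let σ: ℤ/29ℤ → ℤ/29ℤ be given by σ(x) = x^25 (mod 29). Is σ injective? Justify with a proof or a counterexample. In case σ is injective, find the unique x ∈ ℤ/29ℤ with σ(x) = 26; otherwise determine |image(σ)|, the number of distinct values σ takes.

8

Since 29 is prime, the nonzero elements of ℤ/29ℤ form a cyclic group of order 28.
As gcd(25, 28) = 1, raising to the 25th power is a bijection on this group: if u^25 ≡ v^25 then (uv^{−1})^25 = 1, and the only element of order dividing gcd(25, 28) = 1 is 1, so u = v.
With σ(0) = 0 this makes σ injective on all of ℤ/29ℤ, hence bijective (finite equal-size domain and codomain). In particular σ is injective.
Since σ is injective, we find the preimage of 26. The inverse of x ↦ x^25 on (ℤ/29ℤ)^× is x ↦ x^9, because 25·9 = 225 = 8·28 + 1 ≡ 1 (mod 28) and x^{28} = 1 for x ≠ 0 (Fermat). So σ⁻¹(26) = 26^9 mod 29.
Repeated squaring mod 29: 26^1 ≡ 26, 26^2 ≡ 26² = 676 ≡ 9, 26^4 ≡ 9² = 81 ≡ 23, 26^8 ≡ 23² = 529 ≡ 7. Since 9 = 8 + 1, 26^9 ≡ 7·26: 7·26 = 182 ≡ 8. So 26^9 ≡ 8 (mod 29).
Hence σ⁻¹(26) = 8.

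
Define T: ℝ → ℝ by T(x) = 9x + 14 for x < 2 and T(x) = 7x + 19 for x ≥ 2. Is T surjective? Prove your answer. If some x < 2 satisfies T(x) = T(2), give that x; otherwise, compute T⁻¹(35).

16/7

Both pieces are strictly increasing (slopes 9 and 7), so each is injective on its own interval.
The left piece maps (−∞, 2) onto (−∞, 32); the right piece maps [2, ∞) onto [33, ∞).
The union (−∞, 32) ∪ [33, ∞) omits the interval between 32 and 33; in particular 32 has no preimage. So T is not surjective.
Because the two images are disjoint, no x < 2 has T(x) = T(2), so we compute T⁻¹(35): 35 lies in [33, ∞), so solve 7x + 19 = 35: x = (35 − 19)/7 = 16/7.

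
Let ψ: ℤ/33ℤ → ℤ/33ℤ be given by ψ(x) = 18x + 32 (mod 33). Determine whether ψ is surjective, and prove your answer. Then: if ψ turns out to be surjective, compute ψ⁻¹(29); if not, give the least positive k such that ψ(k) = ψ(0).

11

Recall that surjectivity means every element of the codomain has a preimage under ψ.
Since gcd(18, 33) = 3, we have 18x ≡ 0 (mod 3) for all x, so ψ(x) ≡ 2 (mod 3).
But 0 ≢ 2 (mod 3), so 0 ∈ ℤ/33ℤ has no preimage. So ψ is not surjective.
Since ψ is not surjective, we find the least positive k with ψ(k) = ψ(0): this means 18k ≡ 0 (mod 33), i.e. 33 ∣ 18k. Since gcd(18, 33) = 3, dividing through by 3 this holds exactly when 11 ∣ 6k, and as gcd(6, 11) = 1, exactly when 11 ∣ k.
The smallest positive such k is 11.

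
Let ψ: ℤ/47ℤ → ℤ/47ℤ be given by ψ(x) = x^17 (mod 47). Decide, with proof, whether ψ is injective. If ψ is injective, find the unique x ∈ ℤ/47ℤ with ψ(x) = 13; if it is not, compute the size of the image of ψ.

22

Since 47 is prime, the nonzero elements of ℤ/47ℤ form a cyclic group of order 46.
As gcd(17, 46) = 1, raising to the 17th power is a bijection on this group: if s^17 ≡ t^17 then (st^{−1})^17 = 1, and the only element of order dividing gcd(17, 46) = 1 is 1, so s = t.
With ψ(0) = 0 this makes ψ injective on all of ℤ/47ℤ, hence bijective (finite equal-size domain and codomain). In particular ψ is injective.
Since ψ is injective, we find the preimage of 13. The inverse of x ↦ x^17 on (ℤ/47ℤ)^× is x ↦ x^19, because 17·19 = 323 = 7·46 + 1 ≡ 1 (mod 46) and x^{46} = 1 for x ≠ 0 (Fermat). So ψ⁻¹(13) = 13^19 mod 47.
Repeated squaring mod 47: 13^1 ≡ 13, 13^2 ≡ 13² = 169 ≡ 28, 13^4 ≡ 28² = 784 ≡ 32, 13^8 ≡ 32² = 1024 ≡ 37, 13^16 ≡ 37² = 1369 ≡ 6. Since 19 = 16 + 2 + 1, 13^19 ≡ 6·28·13: 6·28 = 168 ≡ 27, then 27·13 = 351 ≡ 22. So 13^19 ≡ 22 (mod 47).
Hence ψ⁻¹(13) = 22.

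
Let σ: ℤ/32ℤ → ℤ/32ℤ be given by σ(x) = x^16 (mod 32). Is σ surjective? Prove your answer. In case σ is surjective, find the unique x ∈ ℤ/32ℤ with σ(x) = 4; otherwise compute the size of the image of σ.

σ(0) = 0^16 = 0.
σ(2): Repeated squaring mod 32: 2^1 ≡ 2, 2^2 ≡ 2² = 4, 2^4 ≡ 4² = 16, 2^8 ≡ 16² = 256 ≡ 0, 2^16 ≡ 0² = 0. So 2^16 ≡ 0 (mod 32).
So σ(0) = σ(2) = 0 while 0 ≠ 2, thus σ is not injective.
A non-injective map from the 32-element set ℤ/32ℤ to itself takes at most 31 distinct values, so it cannot be surjective. So σ is not surjective.
Since σ is not surjective, we determine |image(σ)|. Computing x^16 mod 32 for each x (by repeated squaring, reducing mod 32 at every step), the values σ(0), σ(1), …, σ(31) are: 0, 1, 0, 1, 0, 1, 0, 1, 0, 1, 0, 1, 0, 1, 0, 1, 0, 1, 0, 1, 0, 1, 0, 1, 0, 1, 0, 1, 0, 1, 0, 1.
The distinct values are {0, 1}; there are 2 of them.

2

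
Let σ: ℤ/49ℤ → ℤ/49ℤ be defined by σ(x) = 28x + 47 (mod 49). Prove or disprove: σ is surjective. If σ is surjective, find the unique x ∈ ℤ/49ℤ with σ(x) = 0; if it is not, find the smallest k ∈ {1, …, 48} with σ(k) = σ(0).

7

Since gcd(28, 49) = 7, we have 28x ≡ 0 (mod 7) for all x, so σ(x) ≡ 5 (mod 7).
But 0 ≢ 5 (mod 7), so 0 ∈ ℤ/49ℤ has no preimage. Thus σ is not surjective.
Since σ is not surjective, we find the least positive k with σ(k) = σ(0): this means 28k ≡ 0 (mod 49), i.e. 49 ∣ 28k. Since gcd(28, 49) = 7, dividing through by 7 this holds exactly when 7 ∣ 4k, and as gcd(4, 7) = 1, exactly when 7 ∣ k.
The smallest positive such k is 7.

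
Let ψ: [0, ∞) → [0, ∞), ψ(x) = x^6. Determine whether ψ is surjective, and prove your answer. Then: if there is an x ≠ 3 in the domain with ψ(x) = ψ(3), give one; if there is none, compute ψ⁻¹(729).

For any y ∈ [0, ∞), x = y^{1/6} ∈ [0, ∞) gives ψ(x) = y, so ψ is surjective.
Since x ↦ x^6 is strictly increasing on [0, ∞), it is injective there, so no x ≠ 3 in the domain has ψ(x) = ψ(3). We therefore compute ψ⁻¹(729) = 729^{1/6} = 3 (indeed 3^6 = 729).

3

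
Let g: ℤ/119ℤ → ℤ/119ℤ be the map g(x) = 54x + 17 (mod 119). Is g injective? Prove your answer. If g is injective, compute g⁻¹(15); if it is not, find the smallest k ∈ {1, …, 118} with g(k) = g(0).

Recall that injectivity means: for all u, v in the domain, g(u) = g(v) implies u = v.
If g(u) = g(v), then 54u ≡ 54v (mod 119). Because gcd(54, 119) = 1, we may cancel 54 to get u ≡ v (mod 119).
So g is injective.
We now compute 54⁻¹ mod 119 explicitly. Euclid's algorithm: 119 = 2·54 + 11, 54 = 4·11 + 10, 11 = 1·10 + 1; back-substituting gives 1 = 108·54 − 49·119, so 54⁻¹ ≡ 108 (mod 119).
Since g is injective, we find g⁻¹(15): we need 54x ≡ 15 − 17 ≡ 117 (mod 119). Using 54⁻¹ = 108: x ≡ 108·117 = 12636 = 106·119 + 22, so x = 22.
Check: g(22) = 54·22 + 17 = 1205 = 10·119 + 15 ≡ 15 (mod 119).

22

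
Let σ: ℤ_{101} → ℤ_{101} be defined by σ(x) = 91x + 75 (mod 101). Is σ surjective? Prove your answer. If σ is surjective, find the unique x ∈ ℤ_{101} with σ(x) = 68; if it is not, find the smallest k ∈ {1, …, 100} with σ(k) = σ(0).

31

Since gcd(91, 101) = 1, 91 is invertible modulo 101. Euclid's algorithm: 101 = 1·91 + 10, 91 = 9·10 + 1; back-substituting gives 1 = 10·91 − 9·101, so 91⁻¹ ≡ 10 (mod 101).
Then y ↦ 10(y − 75) is a two-sided inverse to σ, so every y ∈ ℤ_{101} has a preimage.
So σ is surjective.
Since σ is surjective, we compute σ⁻¹(68): solve 91x + 75 ≡ 68 (mod 101), i.e. 91x ≡ 94 (mod 101).
Multiplying by 91⁻¹ = 10 gives x ≡ 10·94 = 940 = 9·101 + 31 ≡ 31 (mod 101).
Check: σ(31) = 91·31 + 75 = 2896 = 28·101 + 68 ≡ 68 (mod 101).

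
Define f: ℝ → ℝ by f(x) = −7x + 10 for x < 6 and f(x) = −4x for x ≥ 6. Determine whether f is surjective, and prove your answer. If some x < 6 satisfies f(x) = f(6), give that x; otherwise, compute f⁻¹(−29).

34/7

Both pieces are strictly decreasing (slopes −7 and −4), so each is injective on its own interval.
The left piece maps (−∞, 6) onto (−32, ∞); the right piece maps [6, ∞) onto (−∞, −24].
The union (−32, ∞) ∪ (−∞, −24] covers ℝ, so f is surjective.
For the follow-up: the images overlap, so an x < 6 with f(x) = f(6) exists. f(6) = −24; solving −7x + 10 = −24 for x < 6 gives x = (−24 − 10)/(−7) = 34/7.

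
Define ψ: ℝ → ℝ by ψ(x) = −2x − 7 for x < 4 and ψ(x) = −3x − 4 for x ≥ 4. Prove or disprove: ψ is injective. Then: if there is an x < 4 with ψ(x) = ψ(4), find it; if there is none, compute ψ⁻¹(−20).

Both pieces are strictly decreasing (slopes −2 and −3), so each is injective on its own interval.
The left piece maps (−∞, 4) onto (−15, ∞); the right piece maps [4, ∞) onto (−∞, −16].
These images are disjoint, so no value is attained by both pieces. Hence ψ is injective.
Because the two images are disjoint, no x < 4 has ψ(x) = ψ(4), so we compute ψ⁻¹(−20): −20 lies in (−∞, −16], so solve −3x − 4 = −20: x = (−20 + 4)/(−3) = 16/3.

16/3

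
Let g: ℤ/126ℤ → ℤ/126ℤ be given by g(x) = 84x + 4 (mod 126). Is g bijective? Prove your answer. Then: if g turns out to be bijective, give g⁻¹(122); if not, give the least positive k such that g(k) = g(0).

We have gcd(84, 126) = 42 > 1. Taking s = 0 and t = 3: g(0) = 4 and g(3) = 84·3 + 4 = 256 ≡ 4 (mod 126).
So g(0) = g(3) while 0 ≠ 3, hence g is not injective, hence not bijective.
Since g is not bijective, we find the least positive k with g(k) = g(0): this means 84k ≡ 0 (mod 126), i.e. 126 ∣ 84k. Since gcd(84, 126) = 42, dividing through by 42 this holds exactly when 3 ∣ 2k, and as gcd(2, 3) = 1, exactly when 3 ∣ k.
The smallest positive such k is 3.

3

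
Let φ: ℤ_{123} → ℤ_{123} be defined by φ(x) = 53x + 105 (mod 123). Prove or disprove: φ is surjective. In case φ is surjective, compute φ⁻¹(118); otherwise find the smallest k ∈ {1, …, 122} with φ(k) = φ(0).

107

Since gcd(53, 123) = 1, 53 is invertible modulo 123. Euclid's algorithm: 123 = 2·53 + 17, 53 = 3·17 + 2, 17 = 8·2 + 1; back-substituting gives 1 = 65·53 − 28·123, so 53⁻¹ ≡ 65 (mod 123).
Then y ↦ 65(y − 105) is a two-sided inverse to φ, so every y ∈ ℤ_{123} has a preimage.
Hence φ is surjective.
Since φ is surjective, we compute φ⁻¹(118): solve 53x + 105 ≡ 118 (mod 123), i.e. 53x ≡ 13 (mod 123).
Multiplying by 53⁻¹ = 65 gives x ≡ 65·13 = 845 = 6·123 + 107 ≡ 107 (mod 123).
Check: φ(107) = 53·107 + 105 = 5776 = 46·123 + 118 ≡ 118 (mod 123).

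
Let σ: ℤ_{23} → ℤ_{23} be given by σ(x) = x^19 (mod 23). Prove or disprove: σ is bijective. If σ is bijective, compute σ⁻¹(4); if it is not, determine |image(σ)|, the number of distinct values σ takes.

8

Since 23 is prime, the nonzero elements of ℤ_{23} form a cyclic group of order 22.
As gcd(19, 22) = 1, raising to the 19th power is a bijection on this group: if x_1^19 ≡ x_2^19 then (x_1x_2^{−1})^19 = 1, and the only element of order dividing gcd(19, 22) = 1 is 1, so x_1 = x_2.
With σ(0) = 0 this makes σ injective on all of ℤ_{23}, hence bijective (finite equal-size domain and codomain). In particular σ is bijective.
Since σ is bijective, we find the preimage of 4. The inverse of x ↦ x^19 on (ℤ_{23})^× is x ↦ x^7, because 19·7 = 133 = 6·22 + 1 ≡ 1 (mod 22) and x^{22} = 1 for x ≠ 0 (Fermat). So σ⁻¹(4) = 4^7 mod 23.
Repeated squaring mod 23: 4^1 ≡ 4, 4^2 ≡ 4² = 16, 4^4 ≡ 16² = 256 ≡ 3. Since 7 = 4 + 2 + 1, 4^7 ≡ 3·16·4: 3·16 = 48 ≡ 2, then 2·4 = 8. So 4^7 ≡ 8 (mod 23).
Hence σ⁻¹(4) = 8.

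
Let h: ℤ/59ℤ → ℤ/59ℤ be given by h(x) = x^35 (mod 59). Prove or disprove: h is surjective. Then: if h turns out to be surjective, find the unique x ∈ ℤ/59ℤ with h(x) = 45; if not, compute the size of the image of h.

Since 59 is prime, the nonzero elements of ℤ/59ℤ form a cyclic group of order 58.
As gcd(35, 58) = 1, raising to the 35th power is a bijection on this group: if u^35 ≡ v^35 then (uv^{−1})^35 = 1, and the only element of order dividing gcd(35, 58) = 1 is 1, so u = v.
With h(0) = 0 this makes h injective on all of ℤ/59ℤ, hence bijective (finite equal-size domain and codomain). In particular h is surjective.
Since h is surjective, we find the preimage of 45. The inverse of x ↦ x^35 on (ℤ/59ℤ)^× is x ↦ x^5, because 35·5 = 175 = 3·58 + 1 ≡ 1 (mod 58) and x^{58} = 1 for x ≠ 0 (Fermat). So h⁻¹(45) = 45^5 mod 59.
Repeated squaring mod 59: 45^1 ≡ 45, 45^2 ≡ 45² = 2025 ≡ 19, 45^4 ≡ 19² = 361 ≡ 7. Since 5 = 4 + 1, 45^5 ≡ 7·45: 7·45 = 315 ≡ 20. So 45^5 ≡ 20 (mod 59).
Hence h⁻¹(45) = 20.

20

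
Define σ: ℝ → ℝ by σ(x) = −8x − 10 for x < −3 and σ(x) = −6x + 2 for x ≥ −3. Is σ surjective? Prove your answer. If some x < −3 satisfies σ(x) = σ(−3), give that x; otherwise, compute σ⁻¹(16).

Both pieces are strictly decreasing (slopes −8 and −6), so each is injective on its own interval.
The left piece maps (−∞, −3) onto (14, ∞); the right piece maps [−3, ∞) onto (−∞, 20].
The union (14, ∞) ∪ (−∞, 20] covers ℝ, so σ is surjective.
For the follow-up: the images overlap, so an x < −3 with σ(x) = σ(−3) exists. σ(−3) = 20; solving −8x − 10 = 20 for x < −3 gives x = (20 + 10)/(−8) = −15/4.

-15/4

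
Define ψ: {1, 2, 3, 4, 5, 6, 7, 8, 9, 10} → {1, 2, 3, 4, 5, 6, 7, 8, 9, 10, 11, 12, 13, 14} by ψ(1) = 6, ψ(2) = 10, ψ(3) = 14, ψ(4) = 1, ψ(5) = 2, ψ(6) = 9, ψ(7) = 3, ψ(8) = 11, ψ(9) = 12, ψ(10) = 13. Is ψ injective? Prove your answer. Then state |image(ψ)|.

10

The values ψ(1), …, ψ(10) are 6, 10, 14, 1, 2, 9, 3, 11, 12, 13 — all distinct.
So ψ(x_1) = ψ(x_2) only when x_1 = x_2, and ψ is injective.
The image of ψ is {1, 2, 3, 6, 9, 10, 11, 12, 13, 14}, which has 10 elements.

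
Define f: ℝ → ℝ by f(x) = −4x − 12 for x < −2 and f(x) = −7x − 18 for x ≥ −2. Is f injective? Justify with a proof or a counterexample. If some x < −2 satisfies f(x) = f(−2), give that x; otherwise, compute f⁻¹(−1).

Both pieces are strictly decreasing (slopes −4 and −7), so each is injective on its own interval.
The left piece maps (−∞, −2) onto (−4, ∞); the right piece maps [−2, ∞) onto (−∞, −4].
These images are disjoint, so no value is attained by both pieces. Hence f is injective.
Because the two images are disjoint, no x < −2 has f(x) = f(−2), so we compute f⁻¹(−1): −1 lies in (−4, ∞), so solve −4x − 12 = −1: x = (−1 + 12)/(−4) = −11/4.

-11/4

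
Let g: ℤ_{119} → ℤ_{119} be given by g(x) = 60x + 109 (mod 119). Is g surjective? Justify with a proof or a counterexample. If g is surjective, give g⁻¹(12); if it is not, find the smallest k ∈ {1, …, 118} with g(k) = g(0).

Since gcd(60, 119) = 1, 60 is invertible modulo 119. Euclid's algorithm: 119 = 1·60 + 59, 60 = 1·59 + 1; back-substituting gives 1 = 2·60 − 1·119, so 60⁻¹ ≡ 2 (mod 119).
Then y ↦ 2(y − 109) is a two-sided inverse to g, so every y ∈ ℤ_{119} has a preimage.
So g is surjective.
Since g is surjective, we find g⁻¹(12): we need 60x ≡ 12 − 109 ≡ 22 (mod 119). Using 60⁻¹ = 2: x ≡ 2·22 = 44, so x = 44.
Check: g(44) = 60·44 + 109 = 2749 = 23·119 + 12 ≡ 12 (mod 119).

44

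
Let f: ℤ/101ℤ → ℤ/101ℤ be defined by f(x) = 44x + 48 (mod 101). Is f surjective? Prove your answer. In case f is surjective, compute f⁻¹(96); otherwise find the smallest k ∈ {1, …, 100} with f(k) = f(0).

47

Since gcd(44, 101) = 1, 44 is invertible modulo 101. Euclid's algorithm: 101 = 2·44 + 13, 44 = 3·13 + 5, 13 = 2·5 + 3, 5 = 1·3 + 2, 3 = 1·2 + 1; back-substituting gives 1 = 62·44 − 27·101, so 44⁻¹ ≡ 62 (mod 101).
For any y ∈ ℤ/101ℤ, x = 62(y − 48) mod 101 satisfies f(x) = 44·62(y − 48) + 48 ≡ y (since 44·62 ≡ 1 mod 101). So every y has a preimage.
So f is surjective.
Since f is surjective, we compute f⁻¹(96): solve 44x + 48 ≡ 96 (mod 101), i.e. 44x ≡ 48 (mod 101).
Multiplying by 44⁻¹ = 62 gives x ≡ 62·48 = 2976 = 29·101 + 47 ≡ 47 (mod 101).
Check: f(47) = 44·47 + 48 = 2116 = 20·101 + 96 ≡ 96 (mod 101).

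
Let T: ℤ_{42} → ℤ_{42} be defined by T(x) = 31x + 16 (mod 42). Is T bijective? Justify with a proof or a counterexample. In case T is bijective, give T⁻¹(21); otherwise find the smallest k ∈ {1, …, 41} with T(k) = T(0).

Suppose T(s) = T(t) in ℤ_{42}. Then 31s + 16 ≡ 31t + 16 (mod 42), thus 31(s − t) ≡ 0 (mod 42).
Since gcd(31, 42) = 1, 31 is invertible modulo 42, thus s − t ≡ 0 (mod 42), i.e. s = t.
We now compute 31⁻¹ mod 42 explicitly. Euclid's algorithm: 42 = 1·31 + 11, 31 = 2·11 + 9, 11 = 1·9 + 2, 9 = 4·2 + 1; back-substituting gives 1 = 19·31 − 14·42, so 31⁻¹ ≡ 19 (mod 42).
Then y ↦ 19(y − 16) is a two-sided inverse to T, so every y ∈ ℤ_{42} has a preimage.
Thus T is bijective.
Since T is bijective, we compute T⁻¹(21): solve 31x + 16 ≡ 21 (mod 42), i.e. 31x ≡ 5 (mod 42).
Multiplying by 31⁻¹ = 19 gives x ≡ 19·5 = 95 = 2·42 + 11 ≡ 11 (mod 42).
Check: T(11) = 31·11 + 16 = 357 = 8·42 + 21 ≡ 21 (mod 42).

11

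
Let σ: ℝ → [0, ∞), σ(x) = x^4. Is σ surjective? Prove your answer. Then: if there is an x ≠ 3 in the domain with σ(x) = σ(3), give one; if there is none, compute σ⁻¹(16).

-3

For any y ∈ [0, ∞), x = y^{1/4} ∈ ℝ satisfies x^4 = y, so σ is surjective.
For the follow-up, such an x exists: taking x = −3 ∈ ℝ gives σ(−3) = 81 = σ(3) with −3 ≠ 3.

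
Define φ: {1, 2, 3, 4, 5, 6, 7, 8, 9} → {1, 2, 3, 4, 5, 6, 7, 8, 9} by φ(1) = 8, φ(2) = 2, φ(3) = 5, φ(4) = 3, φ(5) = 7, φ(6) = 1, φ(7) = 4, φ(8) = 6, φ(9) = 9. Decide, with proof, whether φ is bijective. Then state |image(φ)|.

9

The values 8, 2, 5, 3, 7, 1, 4, 6, 9 are a permutation of {1, 2, 3, 4, 5, 6, 7, 8, 9}: each element appears exactly once.
So φ is injective and surjective, hence bijective.
The image of φ is {1, 2, 3, 4, 5, 6, 7, 8, 9}, which has 9 elements.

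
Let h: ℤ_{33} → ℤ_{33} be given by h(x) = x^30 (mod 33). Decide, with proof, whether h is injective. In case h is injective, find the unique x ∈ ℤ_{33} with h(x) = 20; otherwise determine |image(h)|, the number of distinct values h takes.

4

h(1) = 1^30 = 1.
h(2): Repeated squaring mod 33: 2^1 ≡ 2, 2^2 ≡ 2² = 4, 2^4 ≡ 4² = 16, 2^8 ≡ 16² = 256 ≡ 25, 2^16 ≡ 25² = 625 ≡ 31. Since 30 = 16 + 8 + 4 + 2, 2^30 ≡ 31·25·16·4: 31·25 = 775 ≡ 16, then 16·16 = 256 ≡ 25, then 25·4 = 100 ≡ 1. So 2^30 ≡ 1 (mod 33).
So h(1) = h(2) = 1 while 1 ≠ 2, hence h is not injective.
Since h is not injective, we determine |image(h)|. Computing x^30 mod 33 for each x (by repeated squaring, reducing mod 33 at every step), the values h(0), h(1), …, h(32) are: 0, 1, 1, 12, 1, 1, 12, 1, 1, 12, 1, 22, 12, 1, 1, 12, 1, 1, 12, 1, 1, 12, 22, 1, 12, 1, 1, 12, 1, 1, 12, 1, 1.
The distinct values are {0, 1, 12, 22}; there are 4 of them.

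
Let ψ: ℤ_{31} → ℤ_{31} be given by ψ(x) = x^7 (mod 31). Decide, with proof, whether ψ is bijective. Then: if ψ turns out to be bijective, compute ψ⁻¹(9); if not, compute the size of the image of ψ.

18

Since 31 is prime, the nonzero elements of ℤ_{31} form a cyclic group of order 30.
As gcd(7, 30) = 1, raising to the 7th power is a bijection on this group: if u^7 ≡ v^7 then (uv^{−1})^7 = 1, and the only element of order dividing gcd(7, 30) = 1 is 1, so u = v.
With ψ(0) = 0 this makes ψ injective on all of ℤ_{31}, hence bijective (finite equal-size domain and codomain). In particular ψ is bijective.
Since ψ is bijective, we find the preimage of 9. The inverse of x ↦ x^7 on (ℤ_{31})^× is x ↦ x^13, because 7·13 = 91 = 3·30 + 1 ≡ 1 (mod 30) and x^{30} = 1 for x ≠ 0 (Fermat). So ψ⁻¹(9) = 9^13 mod 31.
Repeated squaring mod 31: 9^1 ≡ 9, 9^2 ≡ 9² = 81 ≡ 19, 9^4 ≡ 19² = 361 ≡ 20, 9^8 ≡ 20² = 400 ≡ 28. Since 13 = 8 + 4 + 1, 9^13 ≡ 28·20·9: 28·20 = 560 ≡ 2, then 2·9 = 18. So 9^13 ≡ 18 (mod 31).
Hence ψ⁻¹(9) = 18.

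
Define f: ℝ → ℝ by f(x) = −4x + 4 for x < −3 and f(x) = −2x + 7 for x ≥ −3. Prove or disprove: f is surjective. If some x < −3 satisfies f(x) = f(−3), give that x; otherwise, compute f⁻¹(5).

1

Both pieces are strictly decreasing (slopes −4 and −2), so each is injective on its own interval.
The left piece maps (−∞, −3) onto (16, ∞); the right piece maps [−3, ∞) onto (−∞, 13].
The union (16, ∞) ∪ (−∞, 13] omits the interval between 16 and 13; in particular 16 has no preimage. So f is not surjective.
Because the two images are disjoint, no x < −3 has f(x) = f(−3), so we compute f⁻¹(5): 5 lies in (−∞, 13], so solve −2x + 7 = 5: x = (5 − 7)/(−2) = 1.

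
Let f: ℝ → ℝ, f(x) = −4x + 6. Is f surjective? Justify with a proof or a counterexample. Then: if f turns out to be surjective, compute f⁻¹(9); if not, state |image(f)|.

Recall: f is surjective if every y in the codomain equals f(x) for some x in the domain.
For any y ∈ ℝ, x = (y − 6)/(−4) satisfies f(x) = y.
Hence f is surjective.
Since f is surjective, we compute f⁻¹(9) = (9 − 6)/(−4) = −3/4.

-3/4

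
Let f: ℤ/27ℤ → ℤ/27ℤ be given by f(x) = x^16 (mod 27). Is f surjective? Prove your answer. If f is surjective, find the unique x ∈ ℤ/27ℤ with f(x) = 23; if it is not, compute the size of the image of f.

f(0) = 0^16 = 0.
f(3): Repeated squaring mod 27: 3^1 ≡ 3, 3^2 ≡ 3² = 9, 3^4 ≡ 9² = 81 ≡ 0, 3^8 ≡ 0² = 0, 3^16 ≡ 0² = 0. So 3^16 ≡ 0 (mod 27).
So f(0) = f(3) = 0 while 0 ≠ 3, hence f is not injective.
A non-injective map from the 27-element set ℤ/27ℤ to itself takes at most 26 distinct values, so it cannot be surjective. Therefore f is not surjective.
Since f is not surjective, we determine |image(f)|. Computing x^16 mod 27 for each x (by repeated squaring, reducing mod 27 at every step), the values f(0), f(1), …, f(26) are: 0, 1, 7, 0, 22, 13, 0, 16, 19, 0, 10, 25, 0, 4, 4, 0, 25, 10, 0, 19, 16, 0, 13, 22, 0, 7, 1.
The distinct values are {0, 1, 4, 7, 10, 13, 16, 19, 22, 25}; there are 10 of them.

10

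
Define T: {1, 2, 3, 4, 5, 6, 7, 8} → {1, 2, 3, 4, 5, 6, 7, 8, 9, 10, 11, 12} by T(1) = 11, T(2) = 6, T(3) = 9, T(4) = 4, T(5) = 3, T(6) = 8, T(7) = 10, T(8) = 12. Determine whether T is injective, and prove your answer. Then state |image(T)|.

The values T(1), …, T(8) are 11, 6, 9, 4, 3, 8, 10, 12 — all distinct.
So T(u) = T(v) only when u = v, and T is injective.
The image of T is {3, 4, 6, 8, 9, 10, 11, 12}, which has 8 elements.

8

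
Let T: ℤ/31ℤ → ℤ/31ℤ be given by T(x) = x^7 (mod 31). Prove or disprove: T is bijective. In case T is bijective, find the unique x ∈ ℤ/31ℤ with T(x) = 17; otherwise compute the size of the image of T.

Since 31 is prime, the nonzero elements of ℤ/31ℤ form a cyclic group of order 30.
As gcd(7, 30) = 1, raising to the 7th power is a bijection on this group: if s^7 ≡ t^7 then (st^{−1})^7 = 1, and the only element of order dividing gcd(7, 30) = 1 is 1, so s = t.
With T(0) = 0 this makes T injective on all of ℤ/31ℤ, hence bijective (finite equal-size domain and codomain). In particular T is bijective.
Since T is bijective, we find the preimage of 17. The inverse of x ↦ x^7 on (ℤ/31ℤ)^× is x ↦ x^13, because 7·13 = 91 = 3·30 + 1 ≡ 1 (mod 30) and x^{30} = 1 for x ≠ 0 (Fermat). So T⁻¹(17) = 17^13 mod 31.
Repeated squaring mod 31: 17^1 ≡ 17, 17^2 ≡ 17² = 289 ≡ 10, 17^4 ≡ 10² = 100 ≡ 7, 17^8 ≡ 7² = 49 ≡ 18. Since 13 = 8 + 4 + 1, 17^13 ≡ 18·7·17: 18·7 = 126 ≡ 2, then 2·17 = 34 ≡ 3. So 17^13 ≡ 3 (mod 31).
Hence T⁻¹(17) = 3.

3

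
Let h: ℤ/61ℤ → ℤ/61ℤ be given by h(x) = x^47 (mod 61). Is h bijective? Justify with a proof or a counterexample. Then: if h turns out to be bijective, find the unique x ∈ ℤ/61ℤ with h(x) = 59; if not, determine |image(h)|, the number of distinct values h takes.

Since 61 is prime, the nonzero elements of ℤ/61ℤ form a cyclic group of order 60.
As gcd(47, 60) = 1, raising to the 47th power is a bijection on this group: if a^47 ≡ b^47 then (ab^{−1})^47 = 1, and the only element of order dividing gcd(47, 60) = 1 is 1, so a = b.
With h(0) = 0 this makes h injective on all of ℤ/61ℤ, hence bijective (finite equal-size domain and codomain). In particular h is bijective.
Since h is bijective, we find the preimage of 59. The inverse of x ↦ x^47 on (ℤ/61ℤ)^× is x ↦ x^23, because 47·23 = 1081 = 18·60 + 1 ≡ 1 (mod 60) and x^{60} = 1 for x ≠ 0 (Fermat). So h⁻¹(59) = 59^23 mod 61.
Repeated squaring mod 61: 59^1 ≡ 59, 59^2 ≡ 59² = 3481 ≡ 4, 59^4 ≡ 4² = 16, 59^8 ≡ 16² = 256 ≡ 12, 59^16 ≡ 12² = 144 ≡ 22. Since 23 = 16 + 4 + 2 + 1, 59^23 ≡ 22·16·4·59: 22·16 = 352 ≡ 47, then 47·4 = 188 ≡ 5, then 5·59 = 295 ≡ 51. So 59^23 ≡ 51 (mod 61).
Hence h⁻¹(59) = 51.

51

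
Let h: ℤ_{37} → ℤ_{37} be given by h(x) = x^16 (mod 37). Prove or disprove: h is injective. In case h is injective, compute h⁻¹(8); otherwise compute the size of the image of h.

10

h(1) = 1^16 = 1.
h(6): Repeated squaring mod 37: 6^1 ≡ 6, 6^2 ≡ 6² = 36, 6^4 ≡ 36² = 1296 ≡ 1, 6^8 ≡ 1² = 1, 6^16 ≡ 1² = 1. So 6^16 ≡ 1 (mod 37).
So h(1) = h(6) = 1 while 1 ≠ 6, so h is not injective.
Since h is not injective, we determine |image(h)|. Computing x^16 mod 37 for each x (by repeated squaring, reducing mod 37 at every step), the values h(0), h(1), …, h(36) are: 0, 1, 9, 33, 7, 34, 1, 34, 26, 16, 10, 26, 9, 7, 10, 12, 12, 16, 33, 33, 16, 12, 12, 10, 7, 9, 26, 10, 16, 26, 34, 1, 34, 7, 33, 9, 1.
The distinct values are {0, 1, 7, 9, 10, 12, 16, 26, 33, 34}; there are 10 of them.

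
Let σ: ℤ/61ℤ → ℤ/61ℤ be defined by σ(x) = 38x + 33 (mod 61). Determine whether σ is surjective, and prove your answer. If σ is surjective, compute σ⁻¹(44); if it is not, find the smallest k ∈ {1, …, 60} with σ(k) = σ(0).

Recall that surjectivity means every element of the codomain has a preimage under σ.
Since gcd(38, 61) = 1, 38 is invertible modulo 61. Euclid's algorithm: 61 = 1·38 + 23, 38 = 1·23 + 15, 23 = 1·15 + 8, 15 = 1·8 + 7, 8 = 1·7 + 1; back-substituting gives 1 = 53·38 − 33·61, so 38⁻¹ ≡ 53 (mod 61).
Then y ↦ 53(y − 33) is a two-sided inverse to σ, so every y ∈ ℤ/61ℤ has a preimage.
So σ is surjective.
Since σ is surjective, we compute σ⁻¹(44): solve 38x + 33 ≡ 44 (mod 61), i.e. 38x ≡ 11 (mod 61).
Multiplying by 38⁻¹ = 53 gives x ≡ 53·11 = 583 = 9·61 + 34 ≡ 34 (mod 61).
Check: σ(34) = 38·34 + 33 = 1325 = 21·61 + 44 ≡ 44 (mod 61).

34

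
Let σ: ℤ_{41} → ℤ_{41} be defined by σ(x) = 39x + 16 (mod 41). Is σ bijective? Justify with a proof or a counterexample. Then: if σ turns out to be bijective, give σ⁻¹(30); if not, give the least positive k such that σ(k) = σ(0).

Suppose σ(a) = σ(b) in ℤ_{41}. Then 39a + 16 ≡ 39b + 16 (mod 41), thus 39(a − b) ≡ 0 (mod 41).
Since gcd(39, 41) = 1, 39 is invertible modulo 41, therefore a − b ≡ 0 (mod 41), i.e. a = b.
We now compute 39⁻¹ mod 41 explicitly. Euclid's algorithm: 41 = 1·39 + 2, 39 = 19·2 + 1; back-substituting gives 1 = 20·39 − 19·41, so 39⁻¹ ≡ 20 (mod 41).
For any y ∈ ℤ_{41}, x = 20(y − 16) mod 41 satisfies σ(x) = 39·20(y − 16) + 16 ≡ y (since 39·20 ≡ 1 mod 41). So every y has a preimage.
Hence σ is bijective.
Since σ is bijective, we compute σ⁻¹(30): solve 39x + 16 ≡ 30 (mod 41), i.e. 39x ≡ 14 (mod 41).
Multiplying by 39⁻¹ = 20 gives x ≡ 20·14 = 280 = 6·41 + 34 ≡ 34 (mod 41).
Check: σ(34) = 39·34 + 16 = 1342 = 32·41 + 30 ≡ 30 (mod 41).

34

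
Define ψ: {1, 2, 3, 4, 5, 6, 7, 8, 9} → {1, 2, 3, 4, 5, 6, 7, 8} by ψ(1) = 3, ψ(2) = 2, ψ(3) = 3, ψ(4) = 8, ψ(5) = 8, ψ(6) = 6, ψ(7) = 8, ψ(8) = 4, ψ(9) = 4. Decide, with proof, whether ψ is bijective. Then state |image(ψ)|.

5

ψ(1) = 3 = ψ(3) with 1 ≠ 3, so ψ is not injective, hence not bijective.
The image of ψ is {2, 3, 4, 6, 8}, which has 5 elements.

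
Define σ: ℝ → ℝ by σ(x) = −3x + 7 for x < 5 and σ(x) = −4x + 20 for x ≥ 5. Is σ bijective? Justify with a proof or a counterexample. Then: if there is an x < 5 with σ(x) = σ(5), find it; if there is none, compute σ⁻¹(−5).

Both pieces are strictly decreasing (slopes −3 and −4), so each is injective on its own interval.
The left piece maps (−∞, 5) onto (−8, ∞); the right piece maps [5, ∞) onto (−∞, 0].
These images overlap. In particular σ(5) = 0 (right piece), and solving −3x + 7 = 0 on the left piece gives x = 7/3 < 5.
So σ(7/3) = σ(5) with 7/3 ≠ 5, and σ is not injective, hence not bijective. This x = 7/3 is the requested value below 5.

7/3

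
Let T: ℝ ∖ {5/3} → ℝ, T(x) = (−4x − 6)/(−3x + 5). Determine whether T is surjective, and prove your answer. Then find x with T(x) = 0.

If T(x) = 4/3, cross-multiplying gives −3(−4x − 6) = −4(−3x + 5), which simplifies to 18 = −20 — false.  So 4/3 has no preimage and T is not surjective.
Solving T(x) = 0: cross-multiplying gives −4x − 6 = 0(−3x + 5), which rearranges to −4x = 6, so x = −3/2.

-3/2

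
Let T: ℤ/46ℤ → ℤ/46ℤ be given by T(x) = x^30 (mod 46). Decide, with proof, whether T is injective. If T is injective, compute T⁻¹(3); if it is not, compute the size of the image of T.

T(22): Repeated squaring mod 46: 22^1 ≡ 22, 22^2 ≡ 22² = 484 ≡ 24, 22^4 ≡ 24² = 576 ≡ 24, 22^8 ≡ 24² = 576 ≡ 24, 22^16 ≡ 24² = 576 ≡ 24. Since 30 = 16 + 8 + 4 + 2, 22^30 ≡ 24·24·24·24: 24·24 = 576 ≡ 24, then 24·24 = 576 ≡ 24, then 24·24 = 576 ≡ 24. So 22^30 ≡ 24 (mod 46).
T(24): Repeated squaring mod 46: 24^1 ≡ 24, 24^2 ≡ 24² = 576 ≡ 24, 24^4 ≡ 24² = 576 ≡ 24, 24^8 ≡ 24² = 576 ≡ 24, 24^16 ≡ 24² = 576 ≡ 24. Since 30 = 16 + 8 + 4 + 2, 24^30 ≡ 24·24·24·24: 24·24 = 576 ≡ 24, then 24·24 = 576 ≡ 24, then 24·24 = 576 ≡ 24. So 24^30 ≡ 24 (mod 46).
So T(22) = T(24) = 24 while 22 ≠ 24, hence T is not injective.
Since T is not injective, we determine |image(T)|. Computing x^30 mod 46 for each x (by repeated squaring, reducing mod 46 at every step), the values T(0), T(1), …, T(45) are: 0, 1, 26, 29, 32, 39, 18, 35, 4, 13, 2, 31, 8, 25, 36, 27, 12, 41, 16, 9, 6, 3, 24, 23, 24, 3, 6, 9, 16, 41, 12, 27, 36, 25, 8, 31, 2, 13, 4, 35, 18, 39, 32, 29, 26, 1.
The distinct values are {0, 1, 2, 3, 4, 6, 8, 9, 12, 13, 16, 18, 23, 24, 25, 26, 27, 29, 31, 32, 35, 36, 39, 41}; there are 24 of them.

24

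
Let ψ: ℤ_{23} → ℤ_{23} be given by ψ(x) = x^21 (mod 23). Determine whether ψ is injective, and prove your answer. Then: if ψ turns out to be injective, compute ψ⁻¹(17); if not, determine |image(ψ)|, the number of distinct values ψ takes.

19

Since 23 is prime, the nonzero elements of ℤ_{23} form a cyclic group of order 22.
As gcd(21, 22) = 1, raising to the 21st power is a bijection on this group: if u^21 ≡ v^21 then (uv^{−1})^21 = 1, and the only element of order dividing gcd(21, 22) = 1 is 1, so u = v.
With ψ(0) = 0 this makes ψ injective on all of ℤ_{23}, hence bijective (finite equal-size domain and codomain). In particular ψ is injective.
Since ψ is injective, we find the preimage of 17. The inverse of x ↦ x^21 on (ℤ_{23})^× is x ↦ x^21, because 21·21 = 441 = 20·22 + 1 ≡ 1 (mod 22) and x^{22} = 1 for x ≠ 0 (Fermat). So ψ⁻¹(17) = 17^21 mod 23.
Repeated squaring mod 23: 17^1 ≡ 17, 17^2 ≡ 17² = 289 ≡ 13, 17^4 ≡ 13² = 169 ≡ 8, 17^8 ≡ 8² = 64 ≡ 18, 17^16 ≡ 18² = 324 ≡ 2. Since 21 = 16 + 4 + 1, 17^21 ≡ 2·8·17: 2·8 = 16, then 16·17 = 272 ≡ 19. So 17^21 ≡ 19 (mod 23).
Hence ψ⁻¹(17) = 19.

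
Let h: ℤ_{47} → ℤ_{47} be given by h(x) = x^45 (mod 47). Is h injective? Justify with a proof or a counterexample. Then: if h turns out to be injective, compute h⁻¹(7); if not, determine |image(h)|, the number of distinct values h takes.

27

Since 47 is prime, the nonzero elements of ℤ_{47} form a cyclic group of order 46.
As gcd(45, 46) = 1, raising to the 45th power is a bijection on this group: if s^45 ≡ t^45 then (st^{−1})^45 = 1, and the only element of order dividing gcd(45, 46) = 1 is 1, so s = t.
With h(0) = 0 this makes h injective on all of ℤ_{47}, hence bijective (finite equal-size domain and codomain). In particular h is injective.
Since h is injective, we find the preimage of 7. The inverse of x ↦ x^45 on (ℤ_{47})^× is x ↦ x^45, because 45·45 = 2025 = 44·46 + 1 ≡ 1 (mod 46) and x^{46} = 1 for x ≠ 0 (Fermat). So h⁻¹(7) = 7^45 mod 47.
Repeated squaring mod 47: 7^1 ≡ 7, 7^2 ≡ 7² = 49 ≡ 2, 7^4 ≡ 2² = 4, 7^8 ≡ 4² = 16, 7^16 ≡ 16² = 256 ≡ 21, 7^32 ≡ 21² = 441 ≡ 18. Since 45 = 32 + 8 + 4 + 1, 7^45 ≡ 18·16·4·7: 18·16 = 288 ≡ 6, then 6·4 = 24, then 24·7 = 168 ≡ 27. So 7^45 ≡ 27 (mod 47).
Hence h⁻¹(7) = 27.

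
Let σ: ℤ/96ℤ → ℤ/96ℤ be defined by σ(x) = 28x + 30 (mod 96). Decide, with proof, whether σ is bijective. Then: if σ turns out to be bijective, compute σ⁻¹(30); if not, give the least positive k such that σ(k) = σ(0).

24

We have gcd(28, 96) = 4 > 1. Taking u = 0 and v = 24: σ(0) = 30 and σ(24) = 28·24 + 30 = 702 ≡ 30 (mod 96).
So σ(0) = σ(24) while 0 ≠ 24, therefore σ is not injective, hence not bijective.
Since σ is not bijective, we find the least positive k with σ(k) = σ(0): this means 28k ≡ 0 (mod 96), i.e. 96 ∣ 28k. Since gcd(28, 96) = 4, dividing through by 4 this holds exactly when 24 ∣ 7k, and as gcd(7, 24) = 1, exactly when 24 ∣ k.
The smallest positive such k is 24.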